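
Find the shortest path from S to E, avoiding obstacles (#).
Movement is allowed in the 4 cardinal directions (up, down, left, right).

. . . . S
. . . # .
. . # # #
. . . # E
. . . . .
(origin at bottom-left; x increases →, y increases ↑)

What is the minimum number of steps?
11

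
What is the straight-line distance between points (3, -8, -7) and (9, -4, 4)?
13.1529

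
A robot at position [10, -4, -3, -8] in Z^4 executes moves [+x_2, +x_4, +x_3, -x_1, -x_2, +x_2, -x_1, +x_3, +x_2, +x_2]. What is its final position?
(8, -1, -1, -7)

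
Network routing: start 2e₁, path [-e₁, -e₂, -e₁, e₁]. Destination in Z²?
(1, -1)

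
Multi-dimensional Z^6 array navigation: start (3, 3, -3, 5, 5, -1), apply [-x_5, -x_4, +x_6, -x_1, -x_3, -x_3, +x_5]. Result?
(2, 3, -5, 4, 5, 0)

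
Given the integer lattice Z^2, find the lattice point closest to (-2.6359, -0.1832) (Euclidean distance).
(-3, 0)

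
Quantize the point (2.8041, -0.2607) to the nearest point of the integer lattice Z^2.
(3, 0)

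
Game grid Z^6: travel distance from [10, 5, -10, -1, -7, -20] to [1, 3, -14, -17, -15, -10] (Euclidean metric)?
22.8254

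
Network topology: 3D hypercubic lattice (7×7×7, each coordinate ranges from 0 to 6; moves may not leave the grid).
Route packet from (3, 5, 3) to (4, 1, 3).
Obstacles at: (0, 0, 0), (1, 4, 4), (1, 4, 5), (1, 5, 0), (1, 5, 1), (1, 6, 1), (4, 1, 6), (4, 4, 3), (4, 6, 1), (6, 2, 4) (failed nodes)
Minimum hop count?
5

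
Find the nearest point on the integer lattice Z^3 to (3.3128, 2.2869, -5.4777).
(3, 2, -5)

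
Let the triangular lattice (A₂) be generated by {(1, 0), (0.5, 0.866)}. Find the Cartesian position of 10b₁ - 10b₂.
(5, -8.66)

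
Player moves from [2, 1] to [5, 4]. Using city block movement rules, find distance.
6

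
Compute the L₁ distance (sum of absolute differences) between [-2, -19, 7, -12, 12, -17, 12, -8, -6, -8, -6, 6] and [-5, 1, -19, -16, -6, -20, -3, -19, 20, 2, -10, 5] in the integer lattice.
141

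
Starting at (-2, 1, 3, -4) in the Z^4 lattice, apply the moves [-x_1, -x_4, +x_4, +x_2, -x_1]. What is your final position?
(-4, 2, 3, -4)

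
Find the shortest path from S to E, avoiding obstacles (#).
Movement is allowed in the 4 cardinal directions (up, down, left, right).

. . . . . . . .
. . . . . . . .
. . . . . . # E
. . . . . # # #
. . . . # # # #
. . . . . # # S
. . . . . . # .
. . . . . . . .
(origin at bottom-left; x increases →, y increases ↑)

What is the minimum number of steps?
17
(one shortest path: (7, 2) → (7, 1) → (7, 0) → (6, 0) → (5, 0) → (4, 0) → (3, 0) → (3, 1) → (3, 2) → (3, 3) → (3, 4) → (4, 4) → (4, 5) → (5, 5) → (5, 6) → (6, 6) → (7, 6) → (7, 5))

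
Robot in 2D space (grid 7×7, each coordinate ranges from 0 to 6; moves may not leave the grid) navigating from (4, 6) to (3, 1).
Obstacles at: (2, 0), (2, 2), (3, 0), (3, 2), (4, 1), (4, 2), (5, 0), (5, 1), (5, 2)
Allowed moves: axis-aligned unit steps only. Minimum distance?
10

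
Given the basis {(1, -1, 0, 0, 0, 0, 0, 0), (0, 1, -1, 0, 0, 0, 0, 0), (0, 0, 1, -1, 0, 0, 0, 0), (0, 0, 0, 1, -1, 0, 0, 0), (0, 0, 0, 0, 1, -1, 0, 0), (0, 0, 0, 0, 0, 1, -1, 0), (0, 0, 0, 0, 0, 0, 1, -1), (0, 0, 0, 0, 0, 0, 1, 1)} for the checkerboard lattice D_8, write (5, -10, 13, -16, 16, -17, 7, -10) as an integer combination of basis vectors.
5b₁ - 5b₂ + 8b₃ - 8b₄ + 8b₅ - 9b₆ + 4b₇ - 6b₈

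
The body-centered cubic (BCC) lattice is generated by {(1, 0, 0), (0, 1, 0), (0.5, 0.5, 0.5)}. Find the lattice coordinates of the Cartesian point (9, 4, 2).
7b₁ + 2b₂ + 4b₃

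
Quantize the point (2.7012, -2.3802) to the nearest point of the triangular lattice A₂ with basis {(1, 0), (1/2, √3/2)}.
(2.5, -2.598)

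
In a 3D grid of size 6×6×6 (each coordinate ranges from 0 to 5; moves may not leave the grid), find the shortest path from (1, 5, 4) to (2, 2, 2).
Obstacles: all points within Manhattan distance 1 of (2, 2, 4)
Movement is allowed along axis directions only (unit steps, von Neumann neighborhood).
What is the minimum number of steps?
6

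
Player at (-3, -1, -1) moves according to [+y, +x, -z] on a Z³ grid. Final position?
(-2, 0, -2)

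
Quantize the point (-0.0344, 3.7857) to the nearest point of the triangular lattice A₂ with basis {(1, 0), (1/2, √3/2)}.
(0, 3.464)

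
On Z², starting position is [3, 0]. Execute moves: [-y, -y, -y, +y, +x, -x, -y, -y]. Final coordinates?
(3, -4)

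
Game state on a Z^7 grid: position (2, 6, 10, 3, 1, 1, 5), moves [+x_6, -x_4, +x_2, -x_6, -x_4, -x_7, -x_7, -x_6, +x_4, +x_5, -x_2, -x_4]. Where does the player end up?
(2, 6, 10, 1, 2, 0, 3)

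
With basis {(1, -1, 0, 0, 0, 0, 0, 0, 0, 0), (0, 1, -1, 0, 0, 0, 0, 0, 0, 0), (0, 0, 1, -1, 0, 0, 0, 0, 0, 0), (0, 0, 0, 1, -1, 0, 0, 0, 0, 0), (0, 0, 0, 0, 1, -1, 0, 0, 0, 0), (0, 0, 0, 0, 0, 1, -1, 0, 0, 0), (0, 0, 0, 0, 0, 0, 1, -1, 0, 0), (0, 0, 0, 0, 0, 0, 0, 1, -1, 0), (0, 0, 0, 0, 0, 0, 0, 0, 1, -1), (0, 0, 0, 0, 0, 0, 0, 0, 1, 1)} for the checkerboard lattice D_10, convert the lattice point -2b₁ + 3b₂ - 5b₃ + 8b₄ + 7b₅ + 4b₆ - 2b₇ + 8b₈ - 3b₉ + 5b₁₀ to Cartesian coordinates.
(-2, 5, -8, 13, -1, -3, -6, 10, -6, 8)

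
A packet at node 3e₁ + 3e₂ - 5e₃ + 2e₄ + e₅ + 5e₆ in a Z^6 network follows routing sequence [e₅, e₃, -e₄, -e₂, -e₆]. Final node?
(3, 2, -4, 1, 2, 4)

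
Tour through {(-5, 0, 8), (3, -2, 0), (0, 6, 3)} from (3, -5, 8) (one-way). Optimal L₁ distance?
41
(one optimal route: (3, -5, 8) → (3, -2, 0) → (0, 6, 3) → (-5, 0, 8))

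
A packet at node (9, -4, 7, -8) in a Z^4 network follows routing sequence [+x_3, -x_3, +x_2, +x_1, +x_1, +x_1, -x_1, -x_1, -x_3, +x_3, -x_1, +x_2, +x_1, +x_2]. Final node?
(10, -1, 7, -8)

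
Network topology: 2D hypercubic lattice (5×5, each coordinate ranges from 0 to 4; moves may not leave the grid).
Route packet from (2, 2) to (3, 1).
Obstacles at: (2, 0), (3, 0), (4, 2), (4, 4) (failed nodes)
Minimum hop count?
2
(one shortest path: (2, 2) → (3, 2) → (3, 1))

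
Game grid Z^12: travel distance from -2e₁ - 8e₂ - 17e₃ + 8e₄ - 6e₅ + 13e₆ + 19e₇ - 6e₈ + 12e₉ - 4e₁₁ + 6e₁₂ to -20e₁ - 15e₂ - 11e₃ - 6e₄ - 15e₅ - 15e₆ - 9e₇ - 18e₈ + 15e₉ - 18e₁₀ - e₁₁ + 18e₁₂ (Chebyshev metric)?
28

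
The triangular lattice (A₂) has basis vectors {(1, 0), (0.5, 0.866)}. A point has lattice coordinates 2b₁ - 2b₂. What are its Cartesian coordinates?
(1, -1.732)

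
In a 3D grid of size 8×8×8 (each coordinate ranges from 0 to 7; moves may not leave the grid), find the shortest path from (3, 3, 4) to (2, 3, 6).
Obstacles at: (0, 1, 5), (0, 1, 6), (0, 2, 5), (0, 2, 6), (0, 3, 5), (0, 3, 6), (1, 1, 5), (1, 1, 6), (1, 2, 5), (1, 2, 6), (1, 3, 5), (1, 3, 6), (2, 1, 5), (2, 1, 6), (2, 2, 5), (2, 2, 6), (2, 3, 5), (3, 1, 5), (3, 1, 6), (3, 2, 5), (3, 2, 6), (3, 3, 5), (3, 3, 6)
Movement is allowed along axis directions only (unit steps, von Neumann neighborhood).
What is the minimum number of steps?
5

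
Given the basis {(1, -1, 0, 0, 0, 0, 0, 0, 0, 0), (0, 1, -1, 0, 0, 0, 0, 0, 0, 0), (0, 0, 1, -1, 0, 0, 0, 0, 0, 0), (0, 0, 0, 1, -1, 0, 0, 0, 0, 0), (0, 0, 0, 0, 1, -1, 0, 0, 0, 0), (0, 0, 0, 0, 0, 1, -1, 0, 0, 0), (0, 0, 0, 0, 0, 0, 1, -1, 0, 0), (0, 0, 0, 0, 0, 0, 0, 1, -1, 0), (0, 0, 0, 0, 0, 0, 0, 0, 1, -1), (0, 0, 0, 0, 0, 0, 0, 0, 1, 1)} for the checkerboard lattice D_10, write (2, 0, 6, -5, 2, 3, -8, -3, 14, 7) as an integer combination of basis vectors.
2b₁ + 2b₂ + 8b₃ + 3b₄ + 5b₅ + 8b₆ - 3b₈ + 2b₉ + 9b₁₀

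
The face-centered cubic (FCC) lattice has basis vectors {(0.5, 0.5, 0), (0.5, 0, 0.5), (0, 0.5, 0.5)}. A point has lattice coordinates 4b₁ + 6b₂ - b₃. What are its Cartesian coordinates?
(5, 1.5, 2.5)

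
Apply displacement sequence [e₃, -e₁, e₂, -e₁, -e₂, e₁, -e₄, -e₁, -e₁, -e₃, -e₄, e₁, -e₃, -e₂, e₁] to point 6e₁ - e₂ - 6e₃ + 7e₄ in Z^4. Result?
(5, -2, -7, 5)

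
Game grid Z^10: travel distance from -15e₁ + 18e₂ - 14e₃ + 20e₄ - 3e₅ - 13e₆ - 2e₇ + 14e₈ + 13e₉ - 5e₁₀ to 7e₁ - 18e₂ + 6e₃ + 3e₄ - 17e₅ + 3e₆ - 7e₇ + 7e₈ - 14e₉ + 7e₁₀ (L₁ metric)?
176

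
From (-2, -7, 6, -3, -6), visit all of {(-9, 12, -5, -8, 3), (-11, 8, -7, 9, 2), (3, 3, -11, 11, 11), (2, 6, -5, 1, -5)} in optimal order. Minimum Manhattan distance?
127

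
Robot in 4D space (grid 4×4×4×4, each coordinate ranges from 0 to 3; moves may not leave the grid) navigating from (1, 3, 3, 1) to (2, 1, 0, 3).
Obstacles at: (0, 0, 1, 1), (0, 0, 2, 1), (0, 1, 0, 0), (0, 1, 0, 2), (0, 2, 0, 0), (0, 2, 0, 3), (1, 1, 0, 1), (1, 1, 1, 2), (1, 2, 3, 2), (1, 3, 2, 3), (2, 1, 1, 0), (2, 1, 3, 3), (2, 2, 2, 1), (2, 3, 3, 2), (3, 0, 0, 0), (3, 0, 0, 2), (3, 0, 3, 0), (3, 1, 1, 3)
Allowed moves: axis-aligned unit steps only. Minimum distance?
8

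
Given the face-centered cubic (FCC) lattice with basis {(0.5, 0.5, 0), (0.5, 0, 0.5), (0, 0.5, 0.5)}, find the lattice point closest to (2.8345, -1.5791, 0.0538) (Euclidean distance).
(2.5, -1.5, 0)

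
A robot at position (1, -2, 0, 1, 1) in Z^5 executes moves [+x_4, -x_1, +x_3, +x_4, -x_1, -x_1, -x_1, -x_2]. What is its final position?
(-3, -3, 1, 3, 1)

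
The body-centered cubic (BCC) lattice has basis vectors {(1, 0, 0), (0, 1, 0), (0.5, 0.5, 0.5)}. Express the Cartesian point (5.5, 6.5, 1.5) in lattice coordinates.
4b₁ + 5b₂ + 3b₃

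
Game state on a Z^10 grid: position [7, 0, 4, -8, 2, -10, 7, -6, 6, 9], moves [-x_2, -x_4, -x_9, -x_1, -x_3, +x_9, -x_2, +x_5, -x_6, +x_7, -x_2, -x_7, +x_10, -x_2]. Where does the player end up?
(6, -4, 3, -9, 3, -11, 7, -6, 6, 10)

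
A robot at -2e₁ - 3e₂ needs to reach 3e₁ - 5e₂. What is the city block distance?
7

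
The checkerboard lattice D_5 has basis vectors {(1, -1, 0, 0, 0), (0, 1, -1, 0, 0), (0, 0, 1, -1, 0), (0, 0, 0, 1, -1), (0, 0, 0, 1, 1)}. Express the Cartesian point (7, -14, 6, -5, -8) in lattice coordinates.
7b₁ - 7b₂ - b₃ + b₄ - 7b₅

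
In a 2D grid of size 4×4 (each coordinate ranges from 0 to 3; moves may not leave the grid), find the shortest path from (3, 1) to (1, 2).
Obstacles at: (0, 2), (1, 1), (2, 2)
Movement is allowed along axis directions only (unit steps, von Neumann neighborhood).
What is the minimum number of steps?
5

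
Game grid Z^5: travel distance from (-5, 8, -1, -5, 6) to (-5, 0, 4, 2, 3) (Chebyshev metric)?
8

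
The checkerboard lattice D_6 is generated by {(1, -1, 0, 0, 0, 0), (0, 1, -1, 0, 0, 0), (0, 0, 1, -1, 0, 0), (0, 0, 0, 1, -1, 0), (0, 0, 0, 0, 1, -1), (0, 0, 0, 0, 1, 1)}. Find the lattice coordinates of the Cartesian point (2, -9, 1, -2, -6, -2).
2b₁ - 7b₂ - 6b₃ - 8b₄ - 6b₅ - 8b₆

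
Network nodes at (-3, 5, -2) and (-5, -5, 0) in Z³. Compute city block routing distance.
14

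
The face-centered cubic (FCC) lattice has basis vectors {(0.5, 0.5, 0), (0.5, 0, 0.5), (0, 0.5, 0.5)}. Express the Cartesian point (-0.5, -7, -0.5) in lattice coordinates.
-7b₁ + 6b₂ - 7b₃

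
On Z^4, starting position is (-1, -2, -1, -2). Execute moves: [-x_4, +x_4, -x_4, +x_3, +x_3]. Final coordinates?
(-1, -2, 1, -3)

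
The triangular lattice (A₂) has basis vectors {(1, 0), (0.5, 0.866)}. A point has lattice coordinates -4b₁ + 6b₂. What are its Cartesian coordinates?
(-1, 5.196)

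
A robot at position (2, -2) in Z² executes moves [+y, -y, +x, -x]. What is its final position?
(2, -2)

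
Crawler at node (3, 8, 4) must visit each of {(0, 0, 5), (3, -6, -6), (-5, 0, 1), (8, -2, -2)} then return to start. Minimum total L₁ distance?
76
(one optimal route: (3, 8, 4) → (0, 0, 5) → (-5, 0, 1) → (3, -6, -6) → (8, -2, -2) → (3, 8, 4))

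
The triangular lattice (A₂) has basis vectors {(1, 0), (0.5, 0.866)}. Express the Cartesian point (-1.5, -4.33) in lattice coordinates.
b₁ - 5b₂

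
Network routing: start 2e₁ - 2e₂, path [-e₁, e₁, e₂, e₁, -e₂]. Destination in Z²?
(3, -2)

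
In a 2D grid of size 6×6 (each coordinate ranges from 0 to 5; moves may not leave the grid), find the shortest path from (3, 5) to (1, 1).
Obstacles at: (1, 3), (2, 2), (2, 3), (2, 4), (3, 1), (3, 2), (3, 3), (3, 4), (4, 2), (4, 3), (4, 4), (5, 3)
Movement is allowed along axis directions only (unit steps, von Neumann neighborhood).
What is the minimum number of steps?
8
(one shortest path: (3, 5) → (2, 5) → (1, 5) → (0, 5) → (0, 4) → (0, 3) → (0, 2) → (1, 2) → (1, 1))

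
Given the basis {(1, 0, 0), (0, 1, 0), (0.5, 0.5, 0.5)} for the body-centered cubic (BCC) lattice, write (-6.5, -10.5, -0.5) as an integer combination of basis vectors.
-6b₁ - 10b₂ - b₃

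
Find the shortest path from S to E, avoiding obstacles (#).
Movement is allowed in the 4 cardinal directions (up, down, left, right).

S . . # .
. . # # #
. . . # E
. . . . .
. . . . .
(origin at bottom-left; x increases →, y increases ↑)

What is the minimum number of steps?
8
(one shortest path: (0, 4) → (1, 4) → (1, 3) → (1, 2) → (2, 2) → (2, 1) → (3, 1) → (4, 1) → (4, 2))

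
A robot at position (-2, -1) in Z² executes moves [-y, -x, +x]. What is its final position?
(-2, -2)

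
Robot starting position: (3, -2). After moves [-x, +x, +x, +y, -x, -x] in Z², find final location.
(2, -1)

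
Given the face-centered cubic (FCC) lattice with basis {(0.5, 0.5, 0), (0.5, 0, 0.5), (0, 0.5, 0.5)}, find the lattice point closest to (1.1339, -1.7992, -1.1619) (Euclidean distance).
(1, -2, -1)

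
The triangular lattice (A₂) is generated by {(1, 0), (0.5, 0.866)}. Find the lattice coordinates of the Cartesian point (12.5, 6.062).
9b₁ + 7b₂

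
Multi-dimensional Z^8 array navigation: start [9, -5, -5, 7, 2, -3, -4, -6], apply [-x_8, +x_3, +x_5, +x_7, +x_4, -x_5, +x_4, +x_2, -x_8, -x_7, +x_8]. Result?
(9, -4, -4, 9, 2, -3, -4, -7)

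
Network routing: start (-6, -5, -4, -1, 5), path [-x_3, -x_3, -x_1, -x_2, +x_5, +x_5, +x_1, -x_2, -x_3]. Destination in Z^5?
(-6, -7, -7, -1, 7)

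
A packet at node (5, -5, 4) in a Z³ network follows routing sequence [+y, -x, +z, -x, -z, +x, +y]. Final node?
(4, -3, 4)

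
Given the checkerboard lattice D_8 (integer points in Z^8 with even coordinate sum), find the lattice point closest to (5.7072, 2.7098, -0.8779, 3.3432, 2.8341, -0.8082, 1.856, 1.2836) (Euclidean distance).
(6, 3, -1, 3, 3, -1, 2, 1)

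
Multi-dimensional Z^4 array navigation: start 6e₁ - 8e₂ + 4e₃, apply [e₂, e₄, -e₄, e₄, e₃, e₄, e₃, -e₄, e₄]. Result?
(6, -7, 6, 2)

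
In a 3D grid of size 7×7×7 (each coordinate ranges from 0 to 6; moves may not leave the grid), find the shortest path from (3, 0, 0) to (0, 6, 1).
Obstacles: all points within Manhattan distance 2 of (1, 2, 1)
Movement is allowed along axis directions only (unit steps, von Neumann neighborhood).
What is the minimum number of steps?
10
(one shortest path: (3, 0, 0) → (3, 1, 0) → (3, 2, 0) → (3, 3, 0) → (2, 3, 0) → (2, 4, 0) → (1, 4, 0) → (0, 4, 0) → (0, 5, 0) → (0, 6, 0) → (0, 6, 1))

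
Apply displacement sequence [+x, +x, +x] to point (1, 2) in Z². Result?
(4, 2)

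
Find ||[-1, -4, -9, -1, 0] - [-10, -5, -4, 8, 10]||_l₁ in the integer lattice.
34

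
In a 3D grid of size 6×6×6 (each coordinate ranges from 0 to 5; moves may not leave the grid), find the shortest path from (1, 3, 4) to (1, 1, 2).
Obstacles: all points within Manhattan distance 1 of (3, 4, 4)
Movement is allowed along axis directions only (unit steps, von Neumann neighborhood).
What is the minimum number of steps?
4
(one shortest path: (1, 3, 4) → (1, 2, 4) → (1, 1, 4) → (1, 1, 3) → (1, 1, 2))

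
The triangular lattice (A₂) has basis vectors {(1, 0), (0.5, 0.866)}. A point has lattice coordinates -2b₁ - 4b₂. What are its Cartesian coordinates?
(-4, -3.464)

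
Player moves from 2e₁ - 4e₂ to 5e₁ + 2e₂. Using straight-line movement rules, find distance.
6.7082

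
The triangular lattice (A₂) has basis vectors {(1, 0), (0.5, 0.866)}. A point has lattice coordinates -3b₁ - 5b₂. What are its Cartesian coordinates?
(-5.5, -4.33)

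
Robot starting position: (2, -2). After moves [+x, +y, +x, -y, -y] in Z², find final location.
(4, -3)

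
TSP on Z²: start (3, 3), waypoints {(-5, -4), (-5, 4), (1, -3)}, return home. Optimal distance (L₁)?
32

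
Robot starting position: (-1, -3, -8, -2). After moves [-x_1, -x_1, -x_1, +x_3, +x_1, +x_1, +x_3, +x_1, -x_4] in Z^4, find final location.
(-1, -3, -6, -3)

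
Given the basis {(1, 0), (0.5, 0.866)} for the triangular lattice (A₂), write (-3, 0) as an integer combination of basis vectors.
-3b₁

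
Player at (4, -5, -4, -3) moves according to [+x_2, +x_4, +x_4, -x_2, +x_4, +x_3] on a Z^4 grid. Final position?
(4, -5, -3, 0)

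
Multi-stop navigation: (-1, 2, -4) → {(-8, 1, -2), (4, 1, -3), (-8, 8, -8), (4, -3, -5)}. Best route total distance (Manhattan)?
43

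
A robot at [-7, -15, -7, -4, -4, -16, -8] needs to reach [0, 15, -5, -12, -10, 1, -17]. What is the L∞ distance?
30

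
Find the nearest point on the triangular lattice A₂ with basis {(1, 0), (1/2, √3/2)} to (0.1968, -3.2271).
(0, -3.464)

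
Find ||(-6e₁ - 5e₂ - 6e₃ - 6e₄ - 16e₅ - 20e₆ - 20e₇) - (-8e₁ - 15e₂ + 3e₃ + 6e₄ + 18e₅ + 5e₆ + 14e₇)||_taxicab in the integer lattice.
126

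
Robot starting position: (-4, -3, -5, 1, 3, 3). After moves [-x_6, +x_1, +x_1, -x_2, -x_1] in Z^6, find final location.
(-3, -4, -5, 1, 3, 2)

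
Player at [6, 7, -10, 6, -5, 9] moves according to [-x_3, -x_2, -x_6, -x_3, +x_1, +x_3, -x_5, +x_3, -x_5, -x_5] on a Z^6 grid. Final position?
(7, 6, -10, 6, -8, 8)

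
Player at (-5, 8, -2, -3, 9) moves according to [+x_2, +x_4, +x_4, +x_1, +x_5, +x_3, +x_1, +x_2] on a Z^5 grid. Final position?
(-3, 10, -1, -1, 10)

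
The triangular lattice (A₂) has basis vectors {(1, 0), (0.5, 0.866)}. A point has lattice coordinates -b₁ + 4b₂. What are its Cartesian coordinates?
(1, 3.464)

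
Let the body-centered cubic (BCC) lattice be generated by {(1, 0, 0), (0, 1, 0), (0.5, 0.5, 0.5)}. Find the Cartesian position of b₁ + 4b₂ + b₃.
(1.5, 4.5, 0.5)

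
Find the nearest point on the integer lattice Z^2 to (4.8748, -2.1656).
(5, -2)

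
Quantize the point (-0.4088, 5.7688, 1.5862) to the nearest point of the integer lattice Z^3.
(0, 6, 2)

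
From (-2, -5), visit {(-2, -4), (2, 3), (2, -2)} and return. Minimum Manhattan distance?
24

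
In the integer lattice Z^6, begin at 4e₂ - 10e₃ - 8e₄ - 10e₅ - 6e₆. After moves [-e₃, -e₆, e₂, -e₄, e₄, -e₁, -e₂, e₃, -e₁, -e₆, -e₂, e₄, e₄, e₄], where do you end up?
(-2, 3, -10, -5, -10, -8)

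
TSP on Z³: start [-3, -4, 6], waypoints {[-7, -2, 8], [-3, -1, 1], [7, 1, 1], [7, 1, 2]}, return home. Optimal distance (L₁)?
52
(one optimal route: (-3, -4, 6) → (-7, -2, 8) → (-3, -1, 1) → (7, 1, 1) → (7, 1, 2) → (-3, -4, 6))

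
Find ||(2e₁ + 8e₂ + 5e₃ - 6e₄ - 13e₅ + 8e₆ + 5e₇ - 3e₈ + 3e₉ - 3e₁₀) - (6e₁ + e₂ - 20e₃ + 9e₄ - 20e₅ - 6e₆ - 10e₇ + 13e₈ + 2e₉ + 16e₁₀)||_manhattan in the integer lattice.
123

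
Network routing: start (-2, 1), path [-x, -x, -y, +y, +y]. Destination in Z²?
(-4, 2)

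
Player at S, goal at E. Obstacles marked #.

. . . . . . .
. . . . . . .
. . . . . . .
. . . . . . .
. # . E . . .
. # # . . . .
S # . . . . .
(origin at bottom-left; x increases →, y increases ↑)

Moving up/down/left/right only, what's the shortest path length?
7
(one shortest path: (0, 0) → (0, 1) → (0, 2) → (0, 3) → (1, 3) → (2, 3) → (3, 3) → (3, 2))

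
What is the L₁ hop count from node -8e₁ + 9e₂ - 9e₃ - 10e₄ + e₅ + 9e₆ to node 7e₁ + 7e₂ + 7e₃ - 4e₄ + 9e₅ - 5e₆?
61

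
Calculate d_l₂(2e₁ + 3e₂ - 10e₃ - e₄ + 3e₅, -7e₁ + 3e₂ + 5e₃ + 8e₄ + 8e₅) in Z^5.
20.2978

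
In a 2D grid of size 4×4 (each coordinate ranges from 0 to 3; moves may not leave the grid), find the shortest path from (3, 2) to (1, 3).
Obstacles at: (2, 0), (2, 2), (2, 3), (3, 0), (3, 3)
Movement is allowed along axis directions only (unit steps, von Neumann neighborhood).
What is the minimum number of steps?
5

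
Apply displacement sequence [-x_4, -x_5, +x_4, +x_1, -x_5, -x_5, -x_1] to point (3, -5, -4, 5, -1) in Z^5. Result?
(3, -5, -4, 5, -4)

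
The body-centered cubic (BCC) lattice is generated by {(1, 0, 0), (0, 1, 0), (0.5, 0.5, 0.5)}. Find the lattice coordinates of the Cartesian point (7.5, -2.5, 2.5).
5b₁ - 5b₂ + 5b₃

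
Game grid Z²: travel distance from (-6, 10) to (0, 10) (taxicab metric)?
6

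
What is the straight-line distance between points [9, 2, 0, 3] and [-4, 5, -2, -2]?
14.3875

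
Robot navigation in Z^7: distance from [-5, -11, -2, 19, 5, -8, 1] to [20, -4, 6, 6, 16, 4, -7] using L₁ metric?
84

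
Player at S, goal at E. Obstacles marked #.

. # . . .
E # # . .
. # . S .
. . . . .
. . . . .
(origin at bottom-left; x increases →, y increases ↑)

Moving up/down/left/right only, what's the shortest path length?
6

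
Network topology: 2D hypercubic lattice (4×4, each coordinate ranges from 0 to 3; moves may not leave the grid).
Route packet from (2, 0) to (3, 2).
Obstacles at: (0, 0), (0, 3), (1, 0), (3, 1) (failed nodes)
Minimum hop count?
3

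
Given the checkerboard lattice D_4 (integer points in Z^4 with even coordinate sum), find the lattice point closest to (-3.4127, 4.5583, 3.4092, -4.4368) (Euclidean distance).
(-3, 4, 3, -4)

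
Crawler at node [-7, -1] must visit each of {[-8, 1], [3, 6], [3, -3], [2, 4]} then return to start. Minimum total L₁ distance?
40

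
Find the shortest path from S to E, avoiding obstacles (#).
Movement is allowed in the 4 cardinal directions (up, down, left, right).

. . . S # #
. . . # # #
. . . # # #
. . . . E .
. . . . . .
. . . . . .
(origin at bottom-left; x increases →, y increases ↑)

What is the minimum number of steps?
6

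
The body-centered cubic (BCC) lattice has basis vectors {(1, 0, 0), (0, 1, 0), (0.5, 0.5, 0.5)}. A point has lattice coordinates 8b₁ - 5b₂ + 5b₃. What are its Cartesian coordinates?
(10.5, -2.5, 2.5)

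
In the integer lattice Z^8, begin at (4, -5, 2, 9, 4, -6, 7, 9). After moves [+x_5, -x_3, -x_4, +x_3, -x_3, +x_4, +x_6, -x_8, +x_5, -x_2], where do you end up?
(4, -6, 1, 9, 6, -5, 7, 8)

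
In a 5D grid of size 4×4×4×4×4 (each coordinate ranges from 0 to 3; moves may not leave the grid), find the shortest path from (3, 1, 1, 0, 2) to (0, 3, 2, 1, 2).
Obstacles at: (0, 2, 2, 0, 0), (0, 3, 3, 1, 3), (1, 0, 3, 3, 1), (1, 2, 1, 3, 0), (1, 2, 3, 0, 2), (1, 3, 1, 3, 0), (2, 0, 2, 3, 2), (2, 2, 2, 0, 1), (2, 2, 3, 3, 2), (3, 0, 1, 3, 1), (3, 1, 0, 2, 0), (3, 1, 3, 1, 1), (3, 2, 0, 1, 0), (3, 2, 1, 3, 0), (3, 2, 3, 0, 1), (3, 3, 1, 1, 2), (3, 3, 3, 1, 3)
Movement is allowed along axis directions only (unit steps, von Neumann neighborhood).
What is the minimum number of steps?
7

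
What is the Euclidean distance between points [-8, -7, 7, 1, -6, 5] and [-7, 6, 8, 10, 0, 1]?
17.4356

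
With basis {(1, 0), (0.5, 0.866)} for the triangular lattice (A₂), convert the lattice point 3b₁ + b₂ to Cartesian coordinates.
(3.5, 0.866)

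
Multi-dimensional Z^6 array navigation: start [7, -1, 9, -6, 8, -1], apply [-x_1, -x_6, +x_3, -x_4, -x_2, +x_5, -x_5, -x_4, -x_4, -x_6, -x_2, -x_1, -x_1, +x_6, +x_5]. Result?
(4, -3, 10, -9, 9, -2)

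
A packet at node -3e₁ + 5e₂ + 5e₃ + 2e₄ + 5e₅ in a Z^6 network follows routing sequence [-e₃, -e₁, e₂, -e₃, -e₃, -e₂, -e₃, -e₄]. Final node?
(-4, 5, 1, 1, 5, 0)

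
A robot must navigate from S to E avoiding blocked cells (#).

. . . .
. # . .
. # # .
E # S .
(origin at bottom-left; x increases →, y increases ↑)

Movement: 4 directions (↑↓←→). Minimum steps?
10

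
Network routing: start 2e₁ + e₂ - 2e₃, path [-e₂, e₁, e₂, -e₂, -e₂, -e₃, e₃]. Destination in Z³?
(3, -1, -2)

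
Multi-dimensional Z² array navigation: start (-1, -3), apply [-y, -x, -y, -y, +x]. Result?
(-1, -6)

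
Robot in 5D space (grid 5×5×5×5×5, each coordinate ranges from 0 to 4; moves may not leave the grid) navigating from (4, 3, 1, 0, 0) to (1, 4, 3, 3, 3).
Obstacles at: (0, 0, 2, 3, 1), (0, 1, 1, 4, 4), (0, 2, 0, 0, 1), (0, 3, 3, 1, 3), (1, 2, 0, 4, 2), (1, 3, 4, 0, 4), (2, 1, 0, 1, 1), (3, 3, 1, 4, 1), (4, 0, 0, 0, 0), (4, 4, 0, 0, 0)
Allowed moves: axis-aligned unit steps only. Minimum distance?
12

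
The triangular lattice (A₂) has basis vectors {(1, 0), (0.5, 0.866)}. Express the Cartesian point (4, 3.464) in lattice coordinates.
2b₁ + 4b₂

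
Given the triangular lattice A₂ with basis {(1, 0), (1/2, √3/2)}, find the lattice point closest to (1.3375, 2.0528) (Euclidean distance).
(1, 1.732)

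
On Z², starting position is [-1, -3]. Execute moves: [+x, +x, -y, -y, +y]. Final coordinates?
(1, -4)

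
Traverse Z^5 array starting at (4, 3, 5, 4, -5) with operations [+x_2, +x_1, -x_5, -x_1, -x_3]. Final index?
(4, 4, 4, 4, -6)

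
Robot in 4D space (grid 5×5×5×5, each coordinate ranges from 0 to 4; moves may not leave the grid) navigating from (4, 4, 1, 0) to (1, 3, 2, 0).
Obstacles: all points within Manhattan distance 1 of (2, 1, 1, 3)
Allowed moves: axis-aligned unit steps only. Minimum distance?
5
(one shortest path: (4, 4, 1, 0) → (3, 4, 1, 0) → (2, 4, 1, 0) → (1, 4, 1, 0) → (1, 3, 1, 0) → (1, 3, 2, 0))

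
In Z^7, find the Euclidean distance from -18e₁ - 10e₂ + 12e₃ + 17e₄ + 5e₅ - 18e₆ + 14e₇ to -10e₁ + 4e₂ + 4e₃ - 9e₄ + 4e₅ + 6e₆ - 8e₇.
45.3982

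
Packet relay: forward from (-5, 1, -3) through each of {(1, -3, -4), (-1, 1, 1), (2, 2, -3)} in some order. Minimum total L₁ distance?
23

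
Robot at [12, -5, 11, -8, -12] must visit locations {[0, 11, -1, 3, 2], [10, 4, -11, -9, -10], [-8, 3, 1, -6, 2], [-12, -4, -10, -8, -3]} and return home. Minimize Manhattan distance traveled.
196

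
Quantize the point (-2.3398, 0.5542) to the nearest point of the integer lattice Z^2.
(-2, 1)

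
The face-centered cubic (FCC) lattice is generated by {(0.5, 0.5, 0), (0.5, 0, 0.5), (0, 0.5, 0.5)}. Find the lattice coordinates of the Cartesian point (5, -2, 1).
2b₁ + 8b₂ - 6b₃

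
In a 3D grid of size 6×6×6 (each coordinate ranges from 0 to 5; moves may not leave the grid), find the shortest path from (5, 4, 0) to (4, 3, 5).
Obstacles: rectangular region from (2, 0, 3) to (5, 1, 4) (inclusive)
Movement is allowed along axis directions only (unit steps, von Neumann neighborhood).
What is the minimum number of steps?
7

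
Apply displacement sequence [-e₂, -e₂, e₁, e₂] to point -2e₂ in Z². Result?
(1, -3)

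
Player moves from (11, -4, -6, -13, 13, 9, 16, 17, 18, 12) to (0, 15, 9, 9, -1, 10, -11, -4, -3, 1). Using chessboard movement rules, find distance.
27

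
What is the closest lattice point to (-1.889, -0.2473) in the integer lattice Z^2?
(-2, 0)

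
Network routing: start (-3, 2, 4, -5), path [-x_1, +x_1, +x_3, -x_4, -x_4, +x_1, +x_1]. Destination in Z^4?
(-1, 2, 5, -7)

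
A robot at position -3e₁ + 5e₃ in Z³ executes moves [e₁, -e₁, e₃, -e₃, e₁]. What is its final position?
(-2, 0, 5)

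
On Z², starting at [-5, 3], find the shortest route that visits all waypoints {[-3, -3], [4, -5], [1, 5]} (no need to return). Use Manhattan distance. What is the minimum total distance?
29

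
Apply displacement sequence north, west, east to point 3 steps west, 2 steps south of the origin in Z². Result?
(-3, -1)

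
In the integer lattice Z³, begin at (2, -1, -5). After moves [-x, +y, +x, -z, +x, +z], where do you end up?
(3, 0, -5)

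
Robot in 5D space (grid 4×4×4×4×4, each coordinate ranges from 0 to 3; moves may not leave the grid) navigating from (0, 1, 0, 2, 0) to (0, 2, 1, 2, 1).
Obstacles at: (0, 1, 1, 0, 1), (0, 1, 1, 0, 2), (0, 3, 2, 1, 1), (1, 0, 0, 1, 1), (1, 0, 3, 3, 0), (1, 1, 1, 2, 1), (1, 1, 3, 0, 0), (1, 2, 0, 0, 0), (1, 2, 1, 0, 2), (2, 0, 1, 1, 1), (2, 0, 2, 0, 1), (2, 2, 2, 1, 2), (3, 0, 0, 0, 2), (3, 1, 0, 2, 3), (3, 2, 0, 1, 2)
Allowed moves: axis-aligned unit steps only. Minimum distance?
3
(one shortest path: (0, 1, 0, 2, 0) → (0, 2, 0, 2, 0) → (0, 2, 1, 2, 0) → (0, 2, 1, 2, 1))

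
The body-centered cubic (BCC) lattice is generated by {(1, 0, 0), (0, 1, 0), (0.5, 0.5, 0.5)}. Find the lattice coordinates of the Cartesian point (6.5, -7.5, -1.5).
8b₁ - 6b₂ - 3b₃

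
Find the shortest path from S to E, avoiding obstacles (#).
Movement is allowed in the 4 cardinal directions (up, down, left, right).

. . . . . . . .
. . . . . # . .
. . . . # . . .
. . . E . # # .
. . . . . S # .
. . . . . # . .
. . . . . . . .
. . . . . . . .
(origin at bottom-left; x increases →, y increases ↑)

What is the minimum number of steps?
3
(one shortest path: (5, 3) → (4, 3) → (3, 3) → (3, 4))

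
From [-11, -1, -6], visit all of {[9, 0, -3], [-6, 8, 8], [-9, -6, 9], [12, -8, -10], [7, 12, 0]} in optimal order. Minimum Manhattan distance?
100
(one optimal route: (-11, -1, -6) → (-9, -6, 9) → (-6, 8, 8) → (7, 12, 0) → (9, 0, -3) → (12, -8, -10))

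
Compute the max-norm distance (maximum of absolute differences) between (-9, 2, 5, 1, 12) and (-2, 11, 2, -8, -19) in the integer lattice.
31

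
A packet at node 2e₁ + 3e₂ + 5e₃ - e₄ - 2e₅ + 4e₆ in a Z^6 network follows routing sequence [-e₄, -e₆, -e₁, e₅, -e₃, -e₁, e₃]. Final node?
(0, 3, 5, -2, -1, 3)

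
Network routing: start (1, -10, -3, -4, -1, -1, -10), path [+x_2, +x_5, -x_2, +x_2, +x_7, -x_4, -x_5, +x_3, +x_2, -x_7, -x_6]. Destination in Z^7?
(1, -8, -2, -5, -1, -2, -10)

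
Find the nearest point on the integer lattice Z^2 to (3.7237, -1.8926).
(4, -2)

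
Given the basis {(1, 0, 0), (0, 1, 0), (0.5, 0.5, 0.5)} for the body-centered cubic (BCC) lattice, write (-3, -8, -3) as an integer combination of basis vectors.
-5b₂ - 6b₃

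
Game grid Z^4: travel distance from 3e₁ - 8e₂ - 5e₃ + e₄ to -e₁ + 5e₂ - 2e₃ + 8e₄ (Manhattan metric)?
27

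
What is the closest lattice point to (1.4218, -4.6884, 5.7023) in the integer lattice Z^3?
(1, -5, 6)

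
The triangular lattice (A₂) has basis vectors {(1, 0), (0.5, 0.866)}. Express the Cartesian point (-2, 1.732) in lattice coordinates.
-3b₁ + 2b₂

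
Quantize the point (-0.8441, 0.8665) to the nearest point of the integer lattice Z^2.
(-1, 1)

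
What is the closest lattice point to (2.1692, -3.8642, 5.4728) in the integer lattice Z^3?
(2, -4, 5)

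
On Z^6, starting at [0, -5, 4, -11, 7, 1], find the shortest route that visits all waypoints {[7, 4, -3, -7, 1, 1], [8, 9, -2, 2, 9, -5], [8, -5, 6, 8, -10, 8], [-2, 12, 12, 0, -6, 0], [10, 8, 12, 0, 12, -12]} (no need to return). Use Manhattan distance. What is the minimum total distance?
191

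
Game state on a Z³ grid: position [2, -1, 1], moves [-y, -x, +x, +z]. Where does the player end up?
(2, -2, 2)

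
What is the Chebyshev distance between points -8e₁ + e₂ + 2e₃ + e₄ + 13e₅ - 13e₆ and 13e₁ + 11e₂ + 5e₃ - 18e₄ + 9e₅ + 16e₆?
29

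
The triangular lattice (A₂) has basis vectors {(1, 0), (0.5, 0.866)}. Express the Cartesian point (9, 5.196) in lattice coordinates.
6b₁ + 6b₂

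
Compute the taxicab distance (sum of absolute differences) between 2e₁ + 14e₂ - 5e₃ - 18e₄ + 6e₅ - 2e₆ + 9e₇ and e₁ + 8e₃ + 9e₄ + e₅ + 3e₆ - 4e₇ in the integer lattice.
78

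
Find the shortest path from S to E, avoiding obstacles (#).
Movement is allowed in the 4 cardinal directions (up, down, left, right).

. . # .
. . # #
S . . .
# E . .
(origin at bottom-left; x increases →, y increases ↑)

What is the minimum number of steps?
2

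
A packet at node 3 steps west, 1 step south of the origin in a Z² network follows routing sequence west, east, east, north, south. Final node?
(-2, -1)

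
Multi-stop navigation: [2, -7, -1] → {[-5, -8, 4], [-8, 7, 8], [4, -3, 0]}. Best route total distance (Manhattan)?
47
(one optimal route: (2, -7, -1) → (4, -3, 0) → (-5, -8, 4) → (-8, 7, 8))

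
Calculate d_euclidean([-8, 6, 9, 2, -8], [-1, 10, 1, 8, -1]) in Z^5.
14.6287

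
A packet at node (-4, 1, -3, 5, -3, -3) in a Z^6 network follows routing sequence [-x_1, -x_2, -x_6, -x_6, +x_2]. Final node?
(-5, 1, -3, 5, -3, -5)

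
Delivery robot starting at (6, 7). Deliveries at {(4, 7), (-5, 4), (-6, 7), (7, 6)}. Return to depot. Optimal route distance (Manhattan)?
32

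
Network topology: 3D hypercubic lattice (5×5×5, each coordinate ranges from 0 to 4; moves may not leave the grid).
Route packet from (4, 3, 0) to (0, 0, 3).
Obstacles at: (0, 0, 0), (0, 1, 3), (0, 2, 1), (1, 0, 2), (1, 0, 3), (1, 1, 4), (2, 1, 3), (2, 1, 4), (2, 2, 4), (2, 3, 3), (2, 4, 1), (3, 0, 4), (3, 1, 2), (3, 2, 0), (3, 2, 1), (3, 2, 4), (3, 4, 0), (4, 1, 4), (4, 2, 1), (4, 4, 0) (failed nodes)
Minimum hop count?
10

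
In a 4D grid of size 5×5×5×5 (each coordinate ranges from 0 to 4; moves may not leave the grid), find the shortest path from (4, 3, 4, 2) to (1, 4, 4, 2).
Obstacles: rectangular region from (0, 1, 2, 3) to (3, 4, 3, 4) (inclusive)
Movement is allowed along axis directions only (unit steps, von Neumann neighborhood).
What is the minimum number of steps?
4
(one shortest path: (4, 3, 4, 2) → (3, 3, 4, 2) → (2, 3, 4, 2) → (1, 3, 4, 2) → (1, 4, 4, 2))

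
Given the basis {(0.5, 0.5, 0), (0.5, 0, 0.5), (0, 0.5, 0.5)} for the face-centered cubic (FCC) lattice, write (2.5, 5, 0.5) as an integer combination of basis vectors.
7b₁ - 2b₂ + 3b₃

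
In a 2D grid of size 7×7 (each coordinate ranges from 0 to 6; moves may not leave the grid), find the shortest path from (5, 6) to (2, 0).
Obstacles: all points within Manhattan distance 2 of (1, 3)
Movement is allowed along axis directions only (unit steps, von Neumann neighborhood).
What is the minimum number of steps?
9
(one shortest path: (5, 6) → (4, 6) → (4, 5) → (4, 4) → (4, 3) → (4, 2) → (3, 2) → (3, 1) → (2, 1) → (2, 0))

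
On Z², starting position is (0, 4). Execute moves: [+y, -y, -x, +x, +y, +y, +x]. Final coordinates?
(1, 6)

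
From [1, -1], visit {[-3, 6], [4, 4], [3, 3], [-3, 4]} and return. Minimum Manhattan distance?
28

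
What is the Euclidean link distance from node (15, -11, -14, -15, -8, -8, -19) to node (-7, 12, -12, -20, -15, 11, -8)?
39.6611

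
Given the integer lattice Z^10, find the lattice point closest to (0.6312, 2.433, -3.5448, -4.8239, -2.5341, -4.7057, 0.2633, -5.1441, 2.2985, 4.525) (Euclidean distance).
(1, 2, -4, -5, -3, -5, 0, -5, 2, 5)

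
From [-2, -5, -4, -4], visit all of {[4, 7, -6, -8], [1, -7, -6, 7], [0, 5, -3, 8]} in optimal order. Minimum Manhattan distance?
60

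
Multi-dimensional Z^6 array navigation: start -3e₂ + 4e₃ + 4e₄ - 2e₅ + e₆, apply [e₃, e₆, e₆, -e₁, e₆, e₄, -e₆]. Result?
(-1, -3, 5, 5, -2, 3)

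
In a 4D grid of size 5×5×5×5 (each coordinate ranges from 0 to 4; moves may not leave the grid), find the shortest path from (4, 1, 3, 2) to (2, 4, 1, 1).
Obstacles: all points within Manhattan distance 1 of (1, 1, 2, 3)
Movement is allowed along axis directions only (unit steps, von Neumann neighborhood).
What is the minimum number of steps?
8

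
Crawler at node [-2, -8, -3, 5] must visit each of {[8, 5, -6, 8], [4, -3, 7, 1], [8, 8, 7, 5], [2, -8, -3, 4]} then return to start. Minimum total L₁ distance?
92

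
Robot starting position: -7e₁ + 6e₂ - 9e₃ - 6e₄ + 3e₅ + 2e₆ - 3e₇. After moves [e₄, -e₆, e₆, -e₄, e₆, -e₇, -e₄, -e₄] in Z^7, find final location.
(-7, 6, -9, -8, 3, 3, -4)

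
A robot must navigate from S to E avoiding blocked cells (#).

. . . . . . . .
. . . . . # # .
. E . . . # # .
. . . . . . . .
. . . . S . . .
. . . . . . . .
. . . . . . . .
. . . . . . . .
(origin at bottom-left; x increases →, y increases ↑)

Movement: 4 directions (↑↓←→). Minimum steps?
5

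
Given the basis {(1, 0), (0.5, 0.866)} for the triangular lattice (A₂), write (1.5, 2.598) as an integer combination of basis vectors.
3b₂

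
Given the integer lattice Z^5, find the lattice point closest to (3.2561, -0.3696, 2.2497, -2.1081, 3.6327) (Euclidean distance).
(3, 0, 2, -2, 4)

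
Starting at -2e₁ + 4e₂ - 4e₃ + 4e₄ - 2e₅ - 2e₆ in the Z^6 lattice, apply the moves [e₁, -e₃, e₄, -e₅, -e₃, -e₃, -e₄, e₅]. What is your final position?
(-1, 4, -7, 4, -2, -2)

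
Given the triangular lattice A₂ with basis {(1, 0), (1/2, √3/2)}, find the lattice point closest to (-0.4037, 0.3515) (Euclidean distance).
(-0.5, 0.866)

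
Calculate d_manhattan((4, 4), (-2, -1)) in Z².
11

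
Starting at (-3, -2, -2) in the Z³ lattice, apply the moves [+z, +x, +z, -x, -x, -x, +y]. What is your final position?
(-5, -1, 0)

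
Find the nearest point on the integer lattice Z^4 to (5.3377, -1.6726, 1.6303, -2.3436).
(5, -2, 2, -2)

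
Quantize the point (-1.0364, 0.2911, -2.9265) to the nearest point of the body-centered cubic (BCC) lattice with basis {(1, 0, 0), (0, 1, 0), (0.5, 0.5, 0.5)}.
(-1, 0, -3)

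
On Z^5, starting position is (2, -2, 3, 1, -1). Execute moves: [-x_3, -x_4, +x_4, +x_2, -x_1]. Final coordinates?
(1, -1, 2, 1, -1)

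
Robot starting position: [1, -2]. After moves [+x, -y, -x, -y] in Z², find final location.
(1, -4)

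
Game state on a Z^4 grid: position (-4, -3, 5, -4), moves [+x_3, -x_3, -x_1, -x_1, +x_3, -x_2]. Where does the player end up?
(-6, -4, 6, -4)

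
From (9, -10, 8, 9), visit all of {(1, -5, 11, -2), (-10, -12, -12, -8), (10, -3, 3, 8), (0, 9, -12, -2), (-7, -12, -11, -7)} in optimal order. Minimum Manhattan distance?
120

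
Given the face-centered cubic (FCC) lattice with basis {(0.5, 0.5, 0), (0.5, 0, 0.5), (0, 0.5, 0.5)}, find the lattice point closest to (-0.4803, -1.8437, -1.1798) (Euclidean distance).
(-0.5, -2, -1.5)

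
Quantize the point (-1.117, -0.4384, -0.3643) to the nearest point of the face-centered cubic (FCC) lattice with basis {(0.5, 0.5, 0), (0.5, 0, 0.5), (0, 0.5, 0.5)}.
(-1, -0.5, -0.5)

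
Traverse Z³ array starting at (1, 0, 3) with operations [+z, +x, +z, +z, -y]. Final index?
(2, -1, 6)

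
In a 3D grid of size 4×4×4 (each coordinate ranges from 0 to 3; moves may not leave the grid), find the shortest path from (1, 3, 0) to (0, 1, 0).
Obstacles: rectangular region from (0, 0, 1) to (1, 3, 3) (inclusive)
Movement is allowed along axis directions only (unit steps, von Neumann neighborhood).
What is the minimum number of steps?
3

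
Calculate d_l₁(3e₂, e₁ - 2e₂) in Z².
6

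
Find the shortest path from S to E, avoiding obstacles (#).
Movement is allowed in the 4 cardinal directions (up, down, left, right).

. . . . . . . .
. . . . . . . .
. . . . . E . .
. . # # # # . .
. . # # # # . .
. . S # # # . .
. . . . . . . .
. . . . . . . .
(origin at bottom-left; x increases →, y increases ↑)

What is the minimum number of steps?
8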